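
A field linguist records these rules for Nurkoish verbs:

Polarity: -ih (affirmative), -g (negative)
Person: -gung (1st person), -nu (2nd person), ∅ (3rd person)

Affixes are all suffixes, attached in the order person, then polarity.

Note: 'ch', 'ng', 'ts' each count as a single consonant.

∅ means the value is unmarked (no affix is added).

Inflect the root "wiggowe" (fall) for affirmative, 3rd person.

person = 3rd person: zero marking, form stays wiggowe.
Attach polarity affirmative -ih → wiggoweih.

wiggoweih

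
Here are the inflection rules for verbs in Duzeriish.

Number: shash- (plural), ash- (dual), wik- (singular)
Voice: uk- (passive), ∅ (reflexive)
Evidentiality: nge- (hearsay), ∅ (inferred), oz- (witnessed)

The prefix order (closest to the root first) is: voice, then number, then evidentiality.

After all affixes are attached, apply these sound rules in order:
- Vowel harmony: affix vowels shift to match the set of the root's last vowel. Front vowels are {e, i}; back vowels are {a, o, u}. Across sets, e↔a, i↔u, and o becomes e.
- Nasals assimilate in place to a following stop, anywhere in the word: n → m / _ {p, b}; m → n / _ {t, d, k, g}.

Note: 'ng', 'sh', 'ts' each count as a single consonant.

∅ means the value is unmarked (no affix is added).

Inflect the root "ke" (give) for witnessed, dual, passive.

Attach voice passive uk- → ukke.
Attach number dual ash- → ashukke.
Attach evidentiality witnessed oz- → ozashukke.
Apply vowel harmony: ozashukke → ezeshikke.
Nasal assimilation: no change.

ezeshikke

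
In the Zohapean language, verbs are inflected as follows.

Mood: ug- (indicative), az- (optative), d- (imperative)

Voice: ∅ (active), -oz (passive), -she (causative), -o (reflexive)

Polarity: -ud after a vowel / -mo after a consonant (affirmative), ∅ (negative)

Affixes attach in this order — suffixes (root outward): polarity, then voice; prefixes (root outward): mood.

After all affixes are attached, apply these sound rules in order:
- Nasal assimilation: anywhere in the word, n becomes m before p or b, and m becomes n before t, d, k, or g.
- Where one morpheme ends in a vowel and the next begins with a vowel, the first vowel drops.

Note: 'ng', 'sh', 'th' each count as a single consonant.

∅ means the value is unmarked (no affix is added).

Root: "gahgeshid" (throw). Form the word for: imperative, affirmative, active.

dgahgeshidmo

Attach polarity affirmative -mo (after consonant 'd') → gahgeshidmo.
Attach mood imperative d- → dgahgeshidmo.
voice = active: zero marking, form stays dgahgeshidmo.
Nasal assimilation: no change.
Vowel deletion: no change.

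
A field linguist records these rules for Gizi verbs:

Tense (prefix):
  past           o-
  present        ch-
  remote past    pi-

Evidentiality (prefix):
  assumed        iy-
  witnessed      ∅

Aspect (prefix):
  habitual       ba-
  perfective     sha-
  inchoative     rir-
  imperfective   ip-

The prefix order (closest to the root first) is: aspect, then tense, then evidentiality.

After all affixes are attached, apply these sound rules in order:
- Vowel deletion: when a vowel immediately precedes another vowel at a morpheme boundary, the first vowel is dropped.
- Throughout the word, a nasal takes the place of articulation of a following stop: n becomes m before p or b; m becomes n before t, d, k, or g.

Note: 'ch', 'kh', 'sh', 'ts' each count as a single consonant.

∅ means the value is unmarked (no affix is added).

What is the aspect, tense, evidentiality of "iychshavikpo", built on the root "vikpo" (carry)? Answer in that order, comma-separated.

perfective, present, assumed

Segment: iy-ch-sha-vikpo.
aspect: sha- → perfective.
tense: ch- → present.
evidentiality: iy- → assumed.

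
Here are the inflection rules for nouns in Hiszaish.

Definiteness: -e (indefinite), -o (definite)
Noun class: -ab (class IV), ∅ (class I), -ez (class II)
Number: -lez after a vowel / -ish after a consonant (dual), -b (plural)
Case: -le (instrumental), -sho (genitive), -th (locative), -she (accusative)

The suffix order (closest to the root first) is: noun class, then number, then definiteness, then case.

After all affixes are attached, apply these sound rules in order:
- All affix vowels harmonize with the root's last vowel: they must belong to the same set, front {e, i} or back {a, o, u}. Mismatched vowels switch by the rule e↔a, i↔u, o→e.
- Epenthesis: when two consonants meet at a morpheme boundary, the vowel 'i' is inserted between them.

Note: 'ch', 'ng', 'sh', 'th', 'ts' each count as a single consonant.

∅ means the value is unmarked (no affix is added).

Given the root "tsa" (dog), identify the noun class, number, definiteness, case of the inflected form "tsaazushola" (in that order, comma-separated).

class II, dual, definite, instrumental

Segment: tsa-ez-ish-o-le.
noun class: -ez → class II.
number: -lez/ish → dual.
definiteness: -o → definite.
case: -le → instrumental.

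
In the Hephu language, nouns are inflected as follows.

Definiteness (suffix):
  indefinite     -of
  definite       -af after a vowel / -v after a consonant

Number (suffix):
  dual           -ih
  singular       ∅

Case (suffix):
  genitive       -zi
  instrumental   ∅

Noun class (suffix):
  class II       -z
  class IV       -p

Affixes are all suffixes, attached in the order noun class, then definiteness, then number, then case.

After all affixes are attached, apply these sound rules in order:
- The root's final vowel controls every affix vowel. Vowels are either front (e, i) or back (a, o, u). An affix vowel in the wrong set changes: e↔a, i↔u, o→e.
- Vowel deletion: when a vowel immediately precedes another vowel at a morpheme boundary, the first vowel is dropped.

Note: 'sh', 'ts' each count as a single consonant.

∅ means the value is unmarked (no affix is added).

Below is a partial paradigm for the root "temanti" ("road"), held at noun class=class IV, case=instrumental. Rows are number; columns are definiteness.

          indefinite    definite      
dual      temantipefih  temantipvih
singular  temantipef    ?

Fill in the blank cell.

Attach noun class class IV -p → temantip.
Attach definiteness definite -v (after consonant 'p') → temantipv.
number = singular: zero marking, form stays temantipv.
case = instrumental: zero marking, form stays temantipv.
Vowel harmony: no change.
Vowel deletion: no change.

temantipv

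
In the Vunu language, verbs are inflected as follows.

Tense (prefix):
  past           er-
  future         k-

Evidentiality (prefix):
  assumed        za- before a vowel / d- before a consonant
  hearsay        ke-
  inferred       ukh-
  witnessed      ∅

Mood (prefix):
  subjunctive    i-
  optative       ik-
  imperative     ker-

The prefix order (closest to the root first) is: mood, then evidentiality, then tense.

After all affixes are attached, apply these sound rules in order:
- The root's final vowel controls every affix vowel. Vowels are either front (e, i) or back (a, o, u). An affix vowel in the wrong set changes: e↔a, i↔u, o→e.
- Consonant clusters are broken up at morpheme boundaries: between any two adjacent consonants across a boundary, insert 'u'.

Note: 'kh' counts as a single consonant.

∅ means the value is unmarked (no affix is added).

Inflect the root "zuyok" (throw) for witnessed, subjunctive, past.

aruzuyok

Attach mood subjunctive i- → izuyok.
evidentiality = witnessed: zero marking, form stays izuyok.
Attach tense past er- → erizuyok.
Apply vowel harmony: erizuyok → aruzuyok.
Epenthesis: no change.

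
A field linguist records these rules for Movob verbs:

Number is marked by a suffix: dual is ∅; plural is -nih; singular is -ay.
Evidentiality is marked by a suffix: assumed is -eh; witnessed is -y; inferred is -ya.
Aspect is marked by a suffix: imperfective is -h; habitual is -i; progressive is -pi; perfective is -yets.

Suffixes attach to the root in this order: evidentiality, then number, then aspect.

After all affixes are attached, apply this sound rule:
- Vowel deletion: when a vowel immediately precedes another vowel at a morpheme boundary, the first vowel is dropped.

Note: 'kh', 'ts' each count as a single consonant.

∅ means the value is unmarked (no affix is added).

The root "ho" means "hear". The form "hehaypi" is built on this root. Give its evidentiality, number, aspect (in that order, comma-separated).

Segment: ho-eh-ay-pi.
evidentiality: -eh → assumed.
number: -ay → singular.
aspect: -pi → progressive.

assumed, singular, progressive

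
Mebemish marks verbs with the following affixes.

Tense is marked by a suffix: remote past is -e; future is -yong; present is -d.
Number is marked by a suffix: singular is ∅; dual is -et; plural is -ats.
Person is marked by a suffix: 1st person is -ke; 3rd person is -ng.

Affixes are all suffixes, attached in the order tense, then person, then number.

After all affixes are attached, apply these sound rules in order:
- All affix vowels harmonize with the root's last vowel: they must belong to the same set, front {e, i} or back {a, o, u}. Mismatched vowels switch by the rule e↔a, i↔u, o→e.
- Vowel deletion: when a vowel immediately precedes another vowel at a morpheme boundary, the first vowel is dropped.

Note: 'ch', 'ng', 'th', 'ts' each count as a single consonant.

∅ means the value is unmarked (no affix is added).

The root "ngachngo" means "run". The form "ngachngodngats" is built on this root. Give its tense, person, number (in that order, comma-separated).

Segment: ngachngo-d-ng-ats.
tense: -d → present.
person: -ng → 3rd person.
number: -ats → plural.

present, 3rd person, plural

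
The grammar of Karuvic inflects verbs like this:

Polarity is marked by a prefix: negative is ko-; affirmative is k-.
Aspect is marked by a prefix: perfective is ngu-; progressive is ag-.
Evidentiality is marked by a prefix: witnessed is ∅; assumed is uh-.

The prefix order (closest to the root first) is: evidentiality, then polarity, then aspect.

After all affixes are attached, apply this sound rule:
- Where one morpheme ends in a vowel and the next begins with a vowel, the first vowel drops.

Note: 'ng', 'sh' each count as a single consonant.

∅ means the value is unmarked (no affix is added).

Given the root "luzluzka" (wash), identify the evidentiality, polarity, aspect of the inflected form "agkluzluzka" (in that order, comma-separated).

witnessed, affirmative, progressive

Segment: ag-k-luzluzka.
evidentiality: ∅ → witnessed.
polarity: k- → affirmative.
aspect: ag- → progressive.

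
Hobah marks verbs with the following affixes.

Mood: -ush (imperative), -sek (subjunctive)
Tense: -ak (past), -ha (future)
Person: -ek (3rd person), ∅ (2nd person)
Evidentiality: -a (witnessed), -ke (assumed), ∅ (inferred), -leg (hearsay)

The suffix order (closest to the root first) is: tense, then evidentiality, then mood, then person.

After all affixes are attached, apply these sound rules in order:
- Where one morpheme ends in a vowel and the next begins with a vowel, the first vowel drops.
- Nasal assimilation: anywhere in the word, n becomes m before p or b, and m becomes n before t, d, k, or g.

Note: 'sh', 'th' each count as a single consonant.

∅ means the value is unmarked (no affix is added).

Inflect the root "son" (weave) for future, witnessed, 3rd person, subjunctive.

Attach tense future -ha → sonha.
Attach evidentiality witnessed -a → sonhaa.
Attach mood subjunctive -sek → sonhaasek.
Attach person 3rd person -ek → sonhaasekek.
Apply vowel deletion: sonhaasekek → sonhasekek.
Nasal assimilation: no change.

sonhasekek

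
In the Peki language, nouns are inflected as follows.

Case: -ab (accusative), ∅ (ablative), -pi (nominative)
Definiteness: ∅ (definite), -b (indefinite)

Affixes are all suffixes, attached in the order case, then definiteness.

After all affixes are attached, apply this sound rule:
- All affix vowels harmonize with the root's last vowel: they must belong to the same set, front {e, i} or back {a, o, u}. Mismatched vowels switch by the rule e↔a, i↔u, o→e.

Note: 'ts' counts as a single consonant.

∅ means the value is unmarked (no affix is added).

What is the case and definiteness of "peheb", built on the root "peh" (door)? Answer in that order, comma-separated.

Segment: peh-ab.
case: -ab → accusative.
definiteness: ∅ → definite.

accusative, definite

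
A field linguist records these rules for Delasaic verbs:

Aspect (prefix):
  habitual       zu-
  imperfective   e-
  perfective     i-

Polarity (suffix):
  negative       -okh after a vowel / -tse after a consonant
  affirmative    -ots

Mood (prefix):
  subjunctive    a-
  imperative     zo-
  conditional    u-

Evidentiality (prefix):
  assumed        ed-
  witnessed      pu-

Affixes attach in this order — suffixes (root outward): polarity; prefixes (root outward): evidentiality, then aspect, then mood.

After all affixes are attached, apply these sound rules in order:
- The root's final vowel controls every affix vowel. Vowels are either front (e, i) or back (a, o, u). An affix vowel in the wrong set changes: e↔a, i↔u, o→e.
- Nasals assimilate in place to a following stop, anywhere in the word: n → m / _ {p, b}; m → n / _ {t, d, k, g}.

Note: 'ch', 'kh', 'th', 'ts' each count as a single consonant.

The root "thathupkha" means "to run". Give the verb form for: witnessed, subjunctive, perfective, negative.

auputhathupkhaokh

Attach evidentiality witnessed pu- → puthathupkha.
Attach aspect perfective i- → iputhathupkha.
Attach polarity negative -okh (after vowel 'a') → iputhathupkhaokh.
Attach mood subjunctive a- → aiputhathupkhaokh.
Apply vowel harmony: aiputhathupkhaokh → auputhathupkhaokh.
Nasal assimilation: no change.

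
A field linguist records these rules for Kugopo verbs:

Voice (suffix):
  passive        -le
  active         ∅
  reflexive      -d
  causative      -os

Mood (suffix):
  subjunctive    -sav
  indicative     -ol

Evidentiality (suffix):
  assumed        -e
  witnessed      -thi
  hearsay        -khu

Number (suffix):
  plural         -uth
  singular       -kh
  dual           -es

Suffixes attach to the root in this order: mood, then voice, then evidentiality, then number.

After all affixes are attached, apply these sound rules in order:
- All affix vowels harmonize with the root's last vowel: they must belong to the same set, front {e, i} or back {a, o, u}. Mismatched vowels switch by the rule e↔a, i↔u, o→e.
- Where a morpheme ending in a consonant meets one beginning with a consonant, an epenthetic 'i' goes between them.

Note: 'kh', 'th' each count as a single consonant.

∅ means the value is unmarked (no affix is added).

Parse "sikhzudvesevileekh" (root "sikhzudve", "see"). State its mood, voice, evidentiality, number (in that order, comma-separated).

Segment: sikhzudve-sav-le-e-kh.
mood: -sav → subjunctive.
voice: -le → passive.
evidentiality: -e → assumed.
number: -kh → singular.

subjunctive, passive, assumed, singular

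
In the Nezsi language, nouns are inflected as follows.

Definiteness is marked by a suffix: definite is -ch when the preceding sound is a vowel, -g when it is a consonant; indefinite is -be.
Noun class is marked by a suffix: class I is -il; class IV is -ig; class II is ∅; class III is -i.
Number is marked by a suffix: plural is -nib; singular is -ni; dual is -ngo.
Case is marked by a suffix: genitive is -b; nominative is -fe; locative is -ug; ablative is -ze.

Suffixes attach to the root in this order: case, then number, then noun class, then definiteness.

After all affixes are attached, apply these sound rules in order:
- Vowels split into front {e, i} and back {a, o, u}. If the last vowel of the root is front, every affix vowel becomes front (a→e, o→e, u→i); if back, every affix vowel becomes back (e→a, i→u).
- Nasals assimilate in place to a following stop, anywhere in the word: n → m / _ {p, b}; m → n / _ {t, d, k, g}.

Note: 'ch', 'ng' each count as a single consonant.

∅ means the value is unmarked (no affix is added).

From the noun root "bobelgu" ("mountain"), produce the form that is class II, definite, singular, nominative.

bobelgufanuch

Attach case nominative -fe → bobelgufe.
Attach number singular -ni → bobelgufeni.
noun class = class II: zero marking, form stays bobelgufeni.
Attach definiteness definite -ch (after vowel 'i') → bobelgufenich.
Apply vowel harmony: bobelgufenich → bobelgufanuch.
Nasal assimilation: no change.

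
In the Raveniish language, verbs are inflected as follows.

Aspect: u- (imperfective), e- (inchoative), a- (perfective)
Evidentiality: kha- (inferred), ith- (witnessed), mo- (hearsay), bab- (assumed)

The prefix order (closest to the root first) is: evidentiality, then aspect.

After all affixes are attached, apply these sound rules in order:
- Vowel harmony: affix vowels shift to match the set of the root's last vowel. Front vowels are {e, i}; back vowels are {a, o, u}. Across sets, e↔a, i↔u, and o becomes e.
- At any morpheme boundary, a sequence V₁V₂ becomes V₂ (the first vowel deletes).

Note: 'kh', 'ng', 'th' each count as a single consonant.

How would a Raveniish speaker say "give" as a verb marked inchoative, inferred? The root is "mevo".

akhamevo

Attach evidentiality inferred kha- → khamevo.
Attach aspect inchoative e- → ekhamevo.
Apply vowel harmony: ekhamevo → akhamevo.
Vowel deletion: no change.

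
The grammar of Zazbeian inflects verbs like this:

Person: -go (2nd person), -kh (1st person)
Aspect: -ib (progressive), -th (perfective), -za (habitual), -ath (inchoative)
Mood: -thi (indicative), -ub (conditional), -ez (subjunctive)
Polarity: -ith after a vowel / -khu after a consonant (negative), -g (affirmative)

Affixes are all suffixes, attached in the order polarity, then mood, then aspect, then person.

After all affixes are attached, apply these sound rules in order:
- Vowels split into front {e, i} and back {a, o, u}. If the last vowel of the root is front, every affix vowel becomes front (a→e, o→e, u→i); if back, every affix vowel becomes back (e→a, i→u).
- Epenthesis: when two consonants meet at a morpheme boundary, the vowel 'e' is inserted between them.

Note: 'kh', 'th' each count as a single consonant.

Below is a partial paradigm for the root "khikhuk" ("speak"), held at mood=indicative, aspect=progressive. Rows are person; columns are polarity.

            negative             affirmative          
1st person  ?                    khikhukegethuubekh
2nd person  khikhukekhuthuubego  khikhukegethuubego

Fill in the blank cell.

Attach polarity negative -khu (after consonant 'k') → khikhukkhu.
Attach mood indicative -thi → khikhukkhuthi.
Attach aspect progressive -ib → khikhukkhuthiib.
Attach person 1st person -kh → khikhukkhuthiibkh.
Apply vowel harmony: khikhukkhuthiibkh → khikhukkhuthuubkh.
Apply epenthesis: khikhukkhuthuubkh → khikhukekhuthuubekh.

khikhukekhuthuubekh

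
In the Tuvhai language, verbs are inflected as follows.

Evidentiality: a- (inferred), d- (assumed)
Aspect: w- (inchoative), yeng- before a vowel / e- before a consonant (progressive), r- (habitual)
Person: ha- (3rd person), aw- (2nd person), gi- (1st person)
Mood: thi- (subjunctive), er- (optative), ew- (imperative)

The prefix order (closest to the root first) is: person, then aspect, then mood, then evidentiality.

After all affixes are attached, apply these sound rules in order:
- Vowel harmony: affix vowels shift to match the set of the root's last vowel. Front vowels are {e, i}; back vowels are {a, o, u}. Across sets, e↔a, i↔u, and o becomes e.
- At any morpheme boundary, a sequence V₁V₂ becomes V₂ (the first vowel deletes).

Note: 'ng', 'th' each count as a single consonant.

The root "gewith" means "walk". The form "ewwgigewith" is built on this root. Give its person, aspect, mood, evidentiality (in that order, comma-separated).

1st person, inchoative, imperative, inferred

Segment: a-ew-w-gi-gewith.
person: gi- → 1st person.
aspect: w- → inchoative.
mood: ew- → imperative.
evidentiality: a- → inferred.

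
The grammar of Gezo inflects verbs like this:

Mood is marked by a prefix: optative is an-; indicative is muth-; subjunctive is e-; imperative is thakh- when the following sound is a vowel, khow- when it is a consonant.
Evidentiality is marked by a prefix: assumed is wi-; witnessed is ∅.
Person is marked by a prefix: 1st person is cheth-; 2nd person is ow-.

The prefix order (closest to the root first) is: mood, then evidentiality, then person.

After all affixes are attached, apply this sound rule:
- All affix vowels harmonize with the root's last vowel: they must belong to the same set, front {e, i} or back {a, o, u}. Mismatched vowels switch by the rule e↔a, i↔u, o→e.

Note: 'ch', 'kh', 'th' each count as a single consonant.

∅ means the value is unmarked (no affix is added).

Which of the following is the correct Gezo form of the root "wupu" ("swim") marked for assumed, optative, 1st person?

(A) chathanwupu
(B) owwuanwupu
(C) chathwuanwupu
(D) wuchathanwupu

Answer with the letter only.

Attach mood optative an- → anwupu.
Attach evidentiality assumed wi- → wianwupu.
Attach person 1st person cheth- → chethwianwupu.
Apply vowel harmony: chethwianwupu → chathwuanwupu.
So the correct form is chathwuanwupu, option (C).
(D) wuchathanwupu is wrong: it has the affixes in the wrong order.
(A) chathanwupu is wrong: it uses witnessed instead of assumed for evidentiality.
(B) owwuanwupu is wrong: it uses 2nd person instead of 1st person for person.

C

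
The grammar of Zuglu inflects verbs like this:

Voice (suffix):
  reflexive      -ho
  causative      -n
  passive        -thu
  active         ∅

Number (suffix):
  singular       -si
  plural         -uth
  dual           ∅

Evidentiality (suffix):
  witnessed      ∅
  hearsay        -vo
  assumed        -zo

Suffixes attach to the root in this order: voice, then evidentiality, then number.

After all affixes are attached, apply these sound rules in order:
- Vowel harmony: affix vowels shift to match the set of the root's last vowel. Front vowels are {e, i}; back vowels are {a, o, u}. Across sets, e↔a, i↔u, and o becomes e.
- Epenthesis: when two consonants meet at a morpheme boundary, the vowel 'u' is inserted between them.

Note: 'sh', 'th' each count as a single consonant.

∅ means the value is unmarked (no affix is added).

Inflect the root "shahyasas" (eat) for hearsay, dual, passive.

shahyasasuthuvo

Attach voice passive -thu → shahyasasthu.
Attach evidentiality hearsay -vo → shahyasasthuvo.
number = dual: zero marking, form stays shahyasasthuvo.
Vowel harmony: no change.
Apply epenthesis: shahyasasthuvo → shahyasasuthuvo.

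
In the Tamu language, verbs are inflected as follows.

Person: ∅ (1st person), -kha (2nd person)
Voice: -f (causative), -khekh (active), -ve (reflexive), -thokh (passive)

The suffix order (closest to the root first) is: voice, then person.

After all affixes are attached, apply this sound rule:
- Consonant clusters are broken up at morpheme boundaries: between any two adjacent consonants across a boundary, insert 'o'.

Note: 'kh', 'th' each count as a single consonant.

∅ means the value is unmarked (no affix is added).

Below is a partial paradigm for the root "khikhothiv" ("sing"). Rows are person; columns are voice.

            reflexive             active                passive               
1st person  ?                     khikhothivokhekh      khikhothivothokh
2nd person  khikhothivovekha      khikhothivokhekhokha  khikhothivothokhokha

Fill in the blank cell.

khikhothivove

Attach voice reflexive -ve → khikhothivve.
person = 1st person: zero marking, form stays khikhothivve.
Apply epenthesis: khikhothivve → khikhothivove.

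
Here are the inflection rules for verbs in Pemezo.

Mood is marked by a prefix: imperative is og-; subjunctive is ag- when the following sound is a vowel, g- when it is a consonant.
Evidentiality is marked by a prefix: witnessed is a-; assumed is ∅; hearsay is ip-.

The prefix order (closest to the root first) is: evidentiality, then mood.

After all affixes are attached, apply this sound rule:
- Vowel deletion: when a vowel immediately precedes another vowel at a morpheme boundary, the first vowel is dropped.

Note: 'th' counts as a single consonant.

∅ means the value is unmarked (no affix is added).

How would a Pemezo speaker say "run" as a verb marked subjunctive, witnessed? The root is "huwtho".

agahuwtho

Attach evidentiality witnessed a- → ahuwtho.
Attach mood subjunctive ag- (before vowel 'a') → agahuwtho.
Vowel deletion: no change.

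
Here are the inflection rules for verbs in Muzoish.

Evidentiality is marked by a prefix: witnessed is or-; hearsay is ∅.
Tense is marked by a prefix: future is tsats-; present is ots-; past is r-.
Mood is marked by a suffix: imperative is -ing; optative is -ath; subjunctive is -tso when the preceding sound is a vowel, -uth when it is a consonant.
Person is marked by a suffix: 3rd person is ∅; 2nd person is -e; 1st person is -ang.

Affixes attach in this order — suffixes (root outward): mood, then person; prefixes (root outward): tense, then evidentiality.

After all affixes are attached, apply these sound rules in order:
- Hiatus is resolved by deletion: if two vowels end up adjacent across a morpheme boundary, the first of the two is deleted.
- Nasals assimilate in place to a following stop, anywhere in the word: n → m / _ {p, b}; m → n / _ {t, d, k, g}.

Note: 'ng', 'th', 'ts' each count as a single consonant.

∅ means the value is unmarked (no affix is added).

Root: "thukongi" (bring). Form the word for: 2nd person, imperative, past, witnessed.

orrthukonginge

Attach mood imperative -ing → thukongiing.
Attach tense past r- → rthukongiing.
Attach person 2nd person -e → rthukongiinge.
Attach evidentiality witnessed or- → orrthukongiinge.
Apply vowel deletion: orrthukongiinge → orrthukonginge.
Nasal assimilation: no change.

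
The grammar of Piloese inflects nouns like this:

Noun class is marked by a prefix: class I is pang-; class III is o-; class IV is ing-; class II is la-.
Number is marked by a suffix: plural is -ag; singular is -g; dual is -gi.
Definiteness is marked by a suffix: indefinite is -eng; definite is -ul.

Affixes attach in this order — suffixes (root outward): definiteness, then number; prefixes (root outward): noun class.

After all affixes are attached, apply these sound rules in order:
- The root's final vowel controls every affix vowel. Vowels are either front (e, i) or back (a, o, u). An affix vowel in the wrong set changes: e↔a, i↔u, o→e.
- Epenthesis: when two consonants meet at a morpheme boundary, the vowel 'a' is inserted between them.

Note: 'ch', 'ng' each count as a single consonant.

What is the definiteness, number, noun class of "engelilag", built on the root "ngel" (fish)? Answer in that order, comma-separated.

definite, singular, class III

Segment: o-ngel-ul-g.
definiteness: -ul → definite.
number: -g → singular.
noun class: o- → class III.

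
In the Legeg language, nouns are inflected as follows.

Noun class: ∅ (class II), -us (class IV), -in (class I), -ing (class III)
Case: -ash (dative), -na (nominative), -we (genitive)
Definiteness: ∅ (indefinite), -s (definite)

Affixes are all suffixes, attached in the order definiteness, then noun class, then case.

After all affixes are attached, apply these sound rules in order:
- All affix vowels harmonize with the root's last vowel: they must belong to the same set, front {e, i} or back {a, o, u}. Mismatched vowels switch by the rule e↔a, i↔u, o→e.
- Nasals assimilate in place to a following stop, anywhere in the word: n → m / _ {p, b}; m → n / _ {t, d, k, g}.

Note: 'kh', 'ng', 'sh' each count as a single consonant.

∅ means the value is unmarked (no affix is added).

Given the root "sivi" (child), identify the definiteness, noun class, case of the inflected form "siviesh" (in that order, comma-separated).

Segment: sivi-ash.
definiteness: ∅ → indefinite.
noun class: ∅ → class II.
case: -ash → dative.

indefinite, class II, dative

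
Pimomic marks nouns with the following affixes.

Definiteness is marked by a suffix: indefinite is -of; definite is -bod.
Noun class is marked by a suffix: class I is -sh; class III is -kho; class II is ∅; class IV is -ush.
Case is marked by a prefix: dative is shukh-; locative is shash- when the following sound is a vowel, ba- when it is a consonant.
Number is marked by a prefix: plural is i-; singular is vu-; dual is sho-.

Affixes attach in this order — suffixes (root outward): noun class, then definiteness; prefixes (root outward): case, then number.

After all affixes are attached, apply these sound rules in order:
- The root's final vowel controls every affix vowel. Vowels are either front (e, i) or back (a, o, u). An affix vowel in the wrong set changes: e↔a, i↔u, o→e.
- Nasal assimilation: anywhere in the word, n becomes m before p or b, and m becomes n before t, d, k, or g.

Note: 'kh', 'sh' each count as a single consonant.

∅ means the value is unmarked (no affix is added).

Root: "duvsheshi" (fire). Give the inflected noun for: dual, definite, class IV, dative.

sheshikhduvsheshiishbed

Attach case dative shukh- → shukhduvsheshi.
Attach noun class class IV -ush → shukhduvsheshiush.
Attach definiteness definite -bod → shukhduvsheshiushbod.
Attach number dual sho- → shoshukhduvsheshiushbod.
Apply vowel harmony: shoshukhduvsheshiushbod → sheshikhduvsheshiishbed.
Nasal assimilation: no change.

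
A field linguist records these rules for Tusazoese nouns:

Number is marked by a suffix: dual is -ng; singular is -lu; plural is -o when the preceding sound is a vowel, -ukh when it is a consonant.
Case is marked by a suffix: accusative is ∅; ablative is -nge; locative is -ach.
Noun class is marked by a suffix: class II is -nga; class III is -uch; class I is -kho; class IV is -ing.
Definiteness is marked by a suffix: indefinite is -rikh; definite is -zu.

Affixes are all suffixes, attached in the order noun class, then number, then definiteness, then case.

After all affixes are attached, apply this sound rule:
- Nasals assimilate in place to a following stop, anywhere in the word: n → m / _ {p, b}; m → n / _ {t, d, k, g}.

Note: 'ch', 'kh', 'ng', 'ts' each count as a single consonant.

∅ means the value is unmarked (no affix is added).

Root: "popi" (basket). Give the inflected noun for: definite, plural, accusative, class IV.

popiingukhzu

Attach noun class class IV -ing → popiing.
Attach number plural -ukh (after consonant 'ng') → popiingukh.
Attach definiteness definite -zu → popiingukhzu.
case = accusative: zero marking, form stays popiingukhzu.
Nasal assimilation: no change.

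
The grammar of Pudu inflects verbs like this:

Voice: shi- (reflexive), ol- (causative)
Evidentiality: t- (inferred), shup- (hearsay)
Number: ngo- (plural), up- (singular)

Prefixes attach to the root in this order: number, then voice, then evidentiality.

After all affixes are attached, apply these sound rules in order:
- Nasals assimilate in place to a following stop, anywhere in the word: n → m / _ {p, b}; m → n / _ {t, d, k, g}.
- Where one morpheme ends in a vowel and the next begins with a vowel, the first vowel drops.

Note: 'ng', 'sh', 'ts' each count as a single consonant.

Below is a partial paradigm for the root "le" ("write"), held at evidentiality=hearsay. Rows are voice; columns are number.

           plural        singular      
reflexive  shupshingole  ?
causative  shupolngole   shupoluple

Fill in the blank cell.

shupshuple

Attach number singular up- → uple.
Attach voice reflexive shi- → shiuple.
Attach evidentiality hearsay shup- → shupshiuple.
Nasal assimilation: no change.
Apply vowel deletion: shupshiuple → shupshuple.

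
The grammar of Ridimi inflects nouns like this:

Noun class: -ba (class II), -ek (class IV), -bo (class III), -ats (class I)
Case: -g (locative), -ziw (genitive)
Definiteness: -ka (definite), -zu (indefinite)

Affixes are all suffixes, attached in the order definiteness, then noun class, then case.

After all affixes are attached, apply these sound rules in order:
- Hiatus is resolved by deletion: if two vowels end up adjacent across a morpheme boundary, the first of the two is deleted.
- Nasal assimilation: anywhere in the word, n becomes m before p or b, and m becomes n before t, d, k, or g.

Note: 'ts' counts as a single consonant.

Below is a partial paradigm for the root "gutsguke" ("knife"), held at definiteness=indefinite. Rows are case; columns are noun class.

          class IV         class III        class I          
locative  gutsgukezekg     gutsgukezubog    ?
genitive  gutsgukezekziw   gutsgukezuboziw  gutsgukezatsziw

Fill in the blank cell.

Attach definiteness indefinite -zu → gutsgukezu.
Attach noun class class I -ats → gutsgukezuats.
Attach case locative -g → gutsgukezuatsg.
Apply vowel deletion: gutsgukezuatsg → gutsgukezatsg.
Nasal assimilation: no change.

gutsgukezatsg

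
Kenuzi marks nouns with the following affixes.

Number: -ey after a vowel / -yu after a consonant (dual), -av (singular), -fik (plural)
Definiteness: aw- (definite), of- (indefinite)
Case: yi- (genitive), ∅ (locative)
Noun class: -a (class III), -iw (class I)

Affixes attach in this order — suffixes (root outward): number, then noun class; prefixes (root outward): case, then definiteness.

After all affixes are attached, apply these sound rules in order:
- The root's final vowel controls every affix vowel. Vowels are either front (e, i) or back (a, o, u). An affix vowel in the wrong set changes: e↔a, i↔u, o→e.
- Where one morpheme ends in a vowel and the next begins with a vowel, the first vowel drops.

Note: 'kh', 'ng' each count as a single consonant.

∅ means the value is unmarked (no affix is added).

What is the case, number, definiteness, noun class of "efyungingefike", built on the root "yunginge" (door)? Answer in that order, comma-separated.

locative, plural, indefinite, class III

Segment: of-yunginge-fik-a.
case: ∅ → locative.
number: -fik → plural.
definiteness: of- → indefinite.
noun class: -a → class III.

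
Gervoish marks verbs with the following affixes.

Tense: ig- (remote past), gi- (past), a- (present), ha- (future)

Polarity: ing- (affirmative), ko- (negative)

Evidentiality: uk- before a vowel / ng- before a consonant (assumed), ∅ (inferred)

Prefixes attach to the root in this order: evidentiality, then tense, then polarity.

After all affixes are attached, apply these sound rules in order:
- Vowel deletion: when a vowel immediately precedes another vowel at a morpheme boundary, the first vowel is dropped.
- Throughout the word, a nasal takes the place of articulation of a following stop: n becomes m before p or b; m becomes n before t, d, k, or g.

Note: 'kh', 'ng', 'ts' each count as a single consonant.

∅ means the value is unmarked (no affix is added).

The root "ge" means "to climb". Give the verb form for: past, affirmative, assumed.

Attach evidentiality assumed ng- (before consonant 'g') → ngge.
Attach tense past gi- → gingge.
Attach polarity affirmative ing- → inggingge.
Vowel deletion: no change.
Nasal assimilation: no change.

inggingge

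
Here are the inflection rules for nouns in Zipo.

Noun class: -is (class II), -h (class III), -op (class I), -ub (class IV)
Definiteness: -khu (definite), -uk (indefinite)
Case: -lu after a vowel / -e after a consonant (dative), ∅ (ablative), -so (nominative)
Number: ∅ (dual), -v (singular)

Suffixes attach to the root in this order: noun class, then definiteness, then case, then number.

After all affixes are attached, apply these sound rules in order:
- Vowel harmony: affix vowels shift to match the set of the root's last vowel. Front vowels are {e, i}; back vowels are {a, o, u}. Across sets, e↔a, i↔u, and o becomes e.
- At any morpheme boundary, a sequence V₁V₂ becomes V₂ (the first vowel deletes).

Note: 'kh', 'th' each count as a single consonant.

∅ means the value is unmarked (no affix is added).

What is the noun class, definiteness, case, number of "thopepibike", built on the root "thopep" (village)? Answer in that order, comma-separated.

class IV, indefinite, dative, dual

Segment: thopep-ub-uk-e.
noun class: -ub → class IV.
definiteness: -uk → indefinite.
case: -lu/e → dative.
number: ∅ → dual.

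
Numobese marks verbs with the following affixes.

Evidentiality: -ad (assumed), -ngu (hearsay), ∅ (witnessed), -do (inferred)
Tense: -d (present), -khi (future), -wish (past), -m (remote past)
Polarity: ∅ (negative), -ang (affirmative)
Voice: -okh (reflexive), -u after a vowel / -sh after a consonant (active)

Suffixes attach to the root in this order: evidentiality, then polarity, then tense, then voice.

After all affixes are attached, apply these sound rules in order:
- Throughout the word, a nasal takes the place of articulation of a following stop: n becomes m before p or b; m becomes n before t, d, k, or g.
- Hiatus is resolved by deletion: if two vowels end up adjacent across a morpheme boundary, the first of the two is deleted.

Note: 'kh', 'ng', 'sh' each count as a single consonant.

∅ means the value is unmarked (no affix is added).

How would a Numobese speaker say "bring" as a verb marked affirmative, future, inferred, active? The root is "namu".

namudangkhu

Attach evidentiality inferred -do → namudo.
Attach polarity affirmative -ang → namudoang.
Attach tense future -khi → namudoangkhi.
Attach voice active -u (after vowel 'i') → namudoangkhiu.
Nasal assimilation: no change.
Apply vowel deletion: namudoangkhiu → namudangkhu.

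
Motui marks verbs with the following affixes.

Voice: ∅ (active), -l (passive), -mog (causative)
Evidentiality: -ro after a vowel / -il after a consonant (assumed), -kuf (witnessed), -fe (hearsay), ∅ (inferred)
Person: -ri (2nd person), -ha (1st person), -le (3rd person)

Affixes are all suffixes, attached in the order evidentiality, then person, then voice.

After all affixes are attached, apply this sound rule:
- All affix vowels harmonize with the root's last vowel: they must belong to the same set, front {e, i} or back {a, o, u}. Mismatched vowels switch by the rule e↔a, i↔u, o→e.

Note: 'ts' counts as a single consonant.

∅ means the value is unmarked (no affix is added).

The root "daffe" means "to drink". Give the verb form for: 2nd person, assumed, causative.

Attach evidentiality assumed -ro (after vowel 'e') → daffero.
Attach person 2nd person -ri → dafferori.
Attach voice causative -mog → dafferorimog.
Apply vowel harmony: dafferorimog → daffererimeg.

daffererimeg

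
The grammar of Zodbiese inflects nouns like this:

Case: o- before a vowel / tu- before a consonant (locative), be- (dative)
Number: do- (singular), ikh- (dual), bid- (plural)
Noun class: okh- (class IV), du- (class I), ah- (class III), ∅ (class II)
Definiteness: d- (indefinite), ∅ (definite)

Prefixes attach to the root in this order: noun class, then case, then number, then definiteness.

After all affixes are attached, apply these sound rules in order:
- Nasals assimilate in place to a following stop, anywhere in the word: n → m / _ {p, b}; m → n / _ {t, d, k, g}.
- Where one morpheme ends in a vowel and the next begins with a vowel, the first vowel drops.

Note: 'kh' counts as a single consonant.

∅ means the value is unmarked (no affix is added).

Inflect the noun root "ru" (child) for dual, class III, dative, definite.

ikhbahru

Attach noun class class III ah- → ahru.
Attach case dative be- → beahru.
Attach number dual ikh- → ikhbeahru.
definiteness = definite: zero marking, form stays ikhbeahru.
Nasal assimilation: no change.
Apply vowel deletion: ikhbeahru → ikhbahru.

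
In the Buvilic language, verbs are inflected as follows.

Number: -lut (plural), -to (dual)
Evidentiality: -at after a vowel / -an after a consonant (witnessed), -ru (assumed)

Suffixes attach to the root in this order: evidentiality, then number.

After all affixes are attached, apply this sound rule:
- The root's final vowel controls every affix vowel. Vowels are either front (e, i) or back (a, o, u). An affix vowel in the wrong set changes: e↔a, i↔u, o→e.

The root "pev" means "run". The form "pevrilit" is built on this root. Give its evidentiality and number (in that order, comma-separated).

assumed, plural

Segment: pev-ru-lut.
evidentiality: -ru → assumed.
number: -lut → plural.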